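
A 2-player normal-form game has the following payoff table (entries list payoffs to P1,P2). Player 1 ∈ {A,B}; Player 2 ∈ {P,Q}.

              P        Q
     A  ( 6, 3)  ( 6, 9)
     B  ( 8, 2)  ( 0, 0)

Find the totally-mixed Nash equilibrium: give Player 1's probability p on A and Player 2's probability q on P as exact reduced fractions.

(p,q) = (1/4, 3/4)

P1 indiff ⇒ q·6+(1-q)·6 = q·8+(1-q)·0 ⇒ q(-2) = (1-q)(-6) ⇒ q = 3/4
P2 indiff ⇒ p·3+(1-p)·2 = p·9+(1-p)·0 ⇒ p(-6) = (1-p)(-2) ⇒ p = 1/4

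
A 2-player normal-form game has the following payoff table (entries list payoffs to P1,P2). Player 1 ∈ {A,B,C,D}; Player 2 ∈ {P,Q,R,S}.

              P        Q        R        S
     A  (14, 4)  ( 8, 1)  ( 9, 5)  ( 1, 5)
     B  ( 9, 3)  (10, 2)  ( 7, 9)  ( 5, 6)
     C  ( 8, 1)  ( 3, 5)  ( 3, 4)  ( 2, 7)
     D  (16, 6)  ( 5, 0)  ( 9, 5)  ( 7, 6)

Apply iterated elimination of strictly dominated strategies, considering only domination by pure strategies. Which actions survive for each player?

P1 drop C (B beats it: P:9>8 Q:10>3 R:7>3 S:5>2)
P2 drop Q (P beats it: A:4>1 B:3>2 D:6>0)
P1 drop B (D beats it: P:16>9 R:9>7 S:7>5)
P1→{A,D} P2→{P,R,S}

IESDS → P1:{A,D} P2:{P,R,S}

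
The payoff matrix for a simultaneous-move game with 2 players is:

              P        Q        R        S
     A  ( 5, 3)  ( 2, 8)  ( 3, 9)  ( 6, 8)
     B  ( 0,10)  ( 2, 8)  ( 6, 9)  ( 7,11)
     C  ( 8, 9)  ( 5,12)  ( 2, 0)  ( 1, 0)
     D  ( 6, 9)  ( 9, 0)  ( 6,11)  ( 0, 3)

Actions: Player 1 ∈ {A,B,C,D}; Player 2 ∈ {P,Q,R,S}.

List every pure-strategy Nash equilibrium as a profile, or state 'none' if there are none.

NE set: (B,S), (D,R)

(A,P): not NE [P1→C gives 8>5; P2→R gives 9>3]
(A,Q): not NE [P1→D gives 9>2; P2→R gives 9>8]
(A,R): not NE [P1→D gives 6>3]
(A,S): not NE [P1→B gives 7>6; P2→R gives 9>8]
(B,P): not NE [P1→C gives 8>0; P2→S gives 11>10]
(B,Q): not NE [P1→D gives 9>2; P2→S gives 11>8]
(B,R): not NE [P2→S gives 11>9]
(B,S): NE
(C,P): not NE [P2→Q gives 12>9]
(C,Q): not NE [P1→D gives 9>5]
(C,R): not NE [P1→D gives 6>2; P2→Q gives 12>0]
(C,S): not NE [P1→B gives 7>1; P2→Q gives 12>0]
(D,P): not NE [P1→C gives 8>6; P2→R gives 11>9]
(D,Q): not NE [P2→R gives 11>0]
(D,R): NE
(D,S): not NE [P1→B gives 7>0; P2→R gives 11>3]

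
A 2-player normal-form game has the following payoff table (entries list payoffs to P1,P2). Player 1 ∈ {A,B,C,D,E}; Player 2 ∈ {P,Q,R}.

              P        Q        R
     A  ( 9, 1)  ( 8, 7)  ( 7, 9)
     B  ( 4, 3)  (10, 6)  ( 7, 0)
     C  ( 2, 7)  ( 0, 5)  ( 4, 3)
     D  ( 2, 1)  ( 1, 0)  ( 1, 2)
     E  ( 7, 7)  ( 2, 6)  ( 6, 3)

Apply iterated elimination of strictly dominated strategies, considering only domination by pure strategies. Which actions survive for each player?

Survivors P1:{A,B} P2:{Q,R}

P1 drop C (A beats it: P:9>2 Q:8>0 R:7>4)
P1 drop D (A beats it: P:9>2 Q:8>1 R:7>1)
P1 drop E (A beats it: P:9>7 Q:8>2 R:7>6)
P2 drop P (Q beats it: A:7>1 B:6>3)
P1→{A,B} P2→{Q,R}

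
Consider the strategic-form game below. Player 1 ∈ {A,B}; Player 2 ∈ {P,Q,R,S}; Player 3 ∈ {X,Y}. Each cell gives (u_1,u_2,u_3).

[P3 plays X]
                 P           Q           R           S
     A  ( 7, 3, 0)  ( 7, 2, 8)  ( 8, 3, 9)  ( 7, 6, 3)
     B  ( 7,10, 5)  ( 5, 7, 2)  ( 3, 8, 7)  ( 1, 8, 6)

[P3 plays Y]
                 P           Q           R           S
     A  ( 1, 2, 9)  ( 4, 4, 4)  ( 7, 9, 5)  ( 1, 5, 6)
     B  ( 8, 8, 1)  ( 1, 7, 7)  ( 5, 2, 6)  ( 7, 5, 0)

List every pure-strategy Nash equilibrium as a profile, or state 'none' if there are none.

(A,P,X): not NE [P2→S gives 6>3; P3→Y gives 9>0]
(A,P,Y): not NE [P1→B gives 8>1; P2→R gives 9>2]
(A,Q,X): not NE [P2→S gives 6>2]
(A,Q,Y): not NE [P2→R gives 9>4; P3→X gives 8>4]
(A,R,X): not NE [P2→S gives 6>3]
(A,R,Y): not NE [P3→X gives 9>5]
(A,S,X): not NE [P3→Y gives 6>3]
(A,S,Y): not NE [P1→B gives 7>1; P2→R gives 9>5]
(B,P,X): NE
(B,P,Y): not NE [P3→X gives 5>1]
(B,Q,X): not NE [P1→A gives 7>5; P2→P gives 10>7; P3→Y gives 7>2]
(B,Q,Y): not NE [P1→A gives 4>1; P2→P gives 8>7]
(B,R,X): not NE [P1→A gives 8>3; P2→P gives 10>8]
(B,R,Y): not NE [P1→A gives 7>5; P2→P gives 8>2; P3→X gives 7>6]
(B,S,X): not NE [P1→A gives 7>1; P2→P gives 10>8]
(B,S,Y): not NE [P2→P gives 8>5; P3→X gives 6>0]

Nash profiles: (B,P,X)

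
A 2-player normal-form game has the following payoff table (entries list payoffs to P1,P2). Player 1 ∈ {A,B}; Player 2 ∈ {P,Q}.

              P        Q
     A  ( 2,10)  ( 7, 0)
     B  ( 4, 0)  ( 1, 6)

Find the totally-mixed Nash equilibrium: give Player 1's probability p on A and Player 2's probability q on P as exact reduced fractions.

(p,q) = (3/8, 3/4)

P1 indiff ⇒ q·2+(1-q)·7 = q·4+(1-q)·1 ⇒ q(-2) = (1-q)(-6) ⇒ q = 3/4
P2 indiff ⇒ p·10+(1-p)·0 = p·0+(1-p)·6 ⇒ p(10) = (1-p)(6) ⇒ p = 3/8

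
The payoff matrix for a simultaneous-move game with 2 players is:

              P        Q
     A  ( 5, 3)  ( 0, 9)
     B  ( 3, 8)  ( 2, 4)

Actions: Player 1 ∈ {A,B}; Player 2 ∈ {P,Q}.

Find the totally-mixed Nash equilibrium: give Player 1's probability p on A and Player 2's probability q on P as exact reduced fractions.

P1 indiff ⇒ q·5+(1-q)·0 = q·3+(1-q)·2 ⇒ q(2) = (1-q)(2) ⇒ q = 1/2
P2 indiff ⇒ p·3+(1-p)·8 = p·9+(1-p)·4 ⇒ p(-6) = (1-p)(-4) ⇒ p = 2/5

p=2/5, q=1/2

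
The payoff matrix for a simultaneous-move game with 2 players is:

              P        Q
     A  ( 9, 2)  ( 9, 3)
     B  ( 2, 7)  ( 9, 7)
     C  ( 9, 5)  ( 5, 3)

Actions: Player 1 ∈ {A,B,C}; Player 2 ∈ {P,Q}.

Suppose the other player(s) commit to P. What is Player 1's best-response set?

u_1(A vs P) = 9
u_1(B vs P) = 2
u_1(C vs P) = 9
max payoff 9 at {A,C}

P1 best: {A,C}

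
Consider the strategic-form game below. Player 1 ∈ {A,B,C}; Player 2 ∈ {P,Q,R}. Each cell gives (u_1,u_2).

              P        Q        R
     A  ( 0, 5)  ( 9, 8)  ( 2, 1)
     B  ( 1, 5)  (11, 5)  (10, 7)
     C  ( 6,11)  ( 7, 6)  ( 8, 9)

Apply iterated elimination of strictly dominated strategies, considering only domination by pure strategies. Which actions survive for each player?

IESDS → P1:{B,C} P2:{P,R}

P1 drop A (B beats it: P:1>0 Q:11>9 R:10>2)
P2 drop Q (R beats it: B:7>5 C:9>6)
P1→{B,C} P2→{P,R}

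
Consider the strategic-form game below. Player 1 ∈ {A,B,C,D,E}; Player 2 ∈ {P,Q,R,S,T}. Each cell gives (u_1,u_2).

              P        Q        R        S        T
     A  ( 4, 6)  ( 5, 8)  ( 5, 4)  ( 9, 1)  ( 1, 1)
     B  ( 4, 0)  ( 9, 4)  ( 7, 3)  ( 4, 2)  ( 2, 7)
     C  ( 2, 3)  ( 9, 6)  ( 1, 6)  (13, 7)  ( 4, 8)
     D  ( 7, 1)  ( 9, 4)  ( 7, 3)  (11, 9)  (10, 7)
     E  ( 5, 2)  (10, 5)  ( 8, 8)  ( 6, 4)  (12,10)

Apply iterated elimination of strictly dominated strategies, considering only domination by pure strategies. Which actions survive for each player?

Survivors P1:{C,D,E} P2:{S,T}

P1 drop A (D beats it: P:7>4 Q:9>5 R:7>5 S:11>9 T:10>1)
P1 drop B (E beats it: P:5>4 Q:10>9 R:8>7 S:6>4 T:12>2)
P2 drop P (Q beats it: C:6>3 D:4>1 E:5>2)
P2 drop Q (T beats it: C:8>6 D:7>4 E:10>5)
P2 drop R (T beats it: C:8>6 D:7>3 E:10>8)
P1→{C,D,E} P2→{S,T}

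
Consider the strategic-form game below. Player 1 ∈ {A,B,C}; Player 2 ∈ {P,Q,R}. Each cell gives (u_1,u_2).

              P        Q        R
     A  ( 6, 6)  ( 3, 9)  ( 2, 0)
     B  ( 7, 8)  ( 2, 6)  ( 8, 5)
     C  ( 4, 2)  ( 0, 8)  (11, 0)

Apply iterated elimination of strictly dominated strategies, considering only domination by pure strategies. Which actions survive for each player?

P2 drop R (P beats it: A:6>0 B:8>5 C:2>0)
P1 drop C (A beats it: P:6>4 Q:3>0)
P1→{A,B} P2→{P,Q}

Survivors P1:{A,B} P2:{P,Q}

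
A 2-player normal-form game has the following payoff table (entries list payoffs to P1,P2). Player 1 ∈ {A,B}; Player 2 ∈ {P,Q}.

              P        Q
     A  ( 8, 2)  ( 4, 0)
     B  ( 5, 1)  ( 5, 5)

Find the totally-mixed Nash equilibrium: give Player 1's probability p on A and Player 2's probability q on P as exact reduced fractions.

P1 indiff ⇒ q·8+(1-q)·4 = q·5+(1-q)·5 ⇒ q(3) = (1-q)(1) ⇒ q = 1/4
P2 indiff ⇒ p·2+(1-p)·1 = p·0+(1-p)·5 ⇒ p(2) = (1-p)(4) ⇒ p = 2/3

(p,q) = (2/3, 1/4)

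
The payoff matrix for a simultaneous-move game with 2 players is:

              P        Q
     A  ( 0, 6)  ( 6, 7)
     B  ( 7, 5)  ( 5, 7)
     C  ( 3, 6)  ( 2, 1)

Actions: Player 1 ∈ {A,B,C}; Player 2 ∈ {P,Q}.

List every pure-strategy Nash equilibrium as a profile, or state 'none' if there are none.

PSNE = {(A,Q)}

(A,P): not NE [P1→B gives 7>0; P2→Q gives 7>6]
(A,Q): NE
(B,P): not NE [P2→Q gives 7>5]
(B,Q): not NE [P1→A gives 6>5]
(C,P): not NE [P1→B gives 7>3]
(C,Q): not NE [P1→A gives 6>2; P2→P gives 6>1]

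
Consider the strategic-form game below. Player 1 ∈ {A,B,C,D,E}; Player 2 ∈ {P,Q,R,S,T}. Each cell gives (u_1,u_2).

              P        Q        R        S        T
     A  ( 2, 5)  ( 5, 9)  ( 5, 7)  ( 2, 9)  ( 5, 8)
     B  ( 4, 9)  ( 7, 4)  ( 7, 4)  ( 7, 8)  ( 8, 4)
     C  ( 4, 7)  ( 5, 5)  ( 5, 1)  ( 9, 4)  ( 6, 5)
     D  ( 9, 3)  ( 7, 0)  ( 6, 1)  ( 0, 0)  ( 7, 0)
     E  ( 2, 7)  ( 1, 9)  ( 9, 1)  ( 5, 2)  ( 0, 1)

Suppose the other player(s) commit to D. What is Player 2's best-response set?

P2 best: {P}

u_2(P vs D) = 3
u_2(Q vs D) = 0
u_2(R vs D) = 1
u_2(S vs D) = 0
u_2(T vs D) = 0
max payoff 3 at {P}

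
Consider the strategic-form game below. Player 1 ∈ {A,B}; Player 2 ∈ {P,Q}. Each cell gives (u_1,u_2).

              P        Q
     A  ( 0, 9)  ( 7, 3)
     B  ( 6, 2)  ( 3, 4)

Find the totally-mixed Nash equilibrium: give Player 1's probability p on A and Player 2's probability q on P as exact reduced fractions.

P1 indiff ⇒ q·0+(1-q)·7 = q·6+(1-q)·3 ⇒ q(-6) = (1-q)(-4) ⇒ q = 2/5
P2 indiff ⇒ p·9+(1-p)·2 = p·3+(1-p)·4 ⇒ p(6) = (1-p)(2) ⇒ p = 1/4

p=1/4, q=2/5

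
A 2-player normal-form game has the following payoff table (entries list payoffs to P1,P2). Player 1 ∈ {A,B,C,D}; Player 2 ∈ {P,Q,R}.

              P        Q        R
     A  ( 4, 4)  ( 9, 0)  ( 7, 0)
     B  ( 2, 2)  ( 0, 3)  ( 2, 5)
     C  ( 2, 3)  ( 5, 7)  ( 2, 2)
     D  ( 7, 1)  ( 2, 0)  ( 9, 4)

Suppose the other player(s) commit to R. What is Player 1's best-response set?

u_1(A vs R) = 7
u_1(B vs R) = 2
u_1(C vs R) = 2
u_1(D vs R) = 9
max payoff 9 at {D}

P1 best: {D}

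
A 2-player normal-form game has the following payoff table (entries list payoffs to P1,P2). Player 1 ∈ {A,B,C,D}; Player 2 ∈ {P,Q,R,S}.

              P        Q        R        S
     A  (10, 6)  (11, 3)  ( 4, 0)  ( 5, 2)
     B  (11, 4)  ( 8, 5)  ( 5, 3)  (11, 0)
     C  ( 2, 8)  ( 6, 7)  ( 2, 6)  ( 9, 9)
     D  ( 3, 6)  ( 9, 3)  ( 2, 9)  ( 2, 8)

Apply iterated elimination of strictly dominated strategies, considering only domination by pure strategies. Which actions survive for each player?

P1 drop C (B beats it: P:11>2 Q:8>6 R:5>2 S:11>9)
P1 drop D (A beats it: P:10>3 Q:11>9 R:4>2 S:5>2)
P2 drop R (P beats it: A:6>0 B:4>3)
P2 drop S (P beats it: A:6>2 B:4>0)
P1→{A,B} P2→{P,Q}

IESDS → P1:{A,B} P2:{P,Q}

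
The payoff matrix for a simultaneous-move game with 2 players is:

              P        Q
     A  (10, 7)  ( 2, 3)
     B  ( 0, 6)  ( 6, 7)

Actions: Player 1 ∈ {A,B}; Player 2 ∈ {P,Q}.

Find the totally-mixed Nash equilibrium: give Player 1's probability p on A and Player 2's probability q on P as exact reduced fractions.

p=1/5, q=2/7

P1 indiff ⇒ q·10+(1-q)·2 = q·0+(1-q)·6 ⇒ q(10) = (1-q)(4) ⇒ q = 2/7
P2 indiff ⇒ p·7+(1-p)·6 = p·3+(1-p)·7 ⇒ p(4) = (1-p)(1) ⇒ p = 1/5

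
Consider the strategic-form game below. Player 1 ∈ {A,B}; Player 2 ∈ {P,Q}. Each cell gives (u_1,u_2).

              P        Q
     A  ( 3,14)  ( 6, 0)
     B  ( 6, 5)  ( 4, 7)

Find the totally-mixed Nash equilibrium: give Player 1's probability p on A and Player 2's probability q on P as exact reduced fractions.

p=1/8, q=2/5

P1 indiff ⇒ q·3+(1-q)·6 = q·6+(1-q)·4 ⇒ q(-3) = (1-q)(-2) ⇒ q = 2/5
P2 indiff ⇒ p·14+(1-p)·5 = p·0+(1-p)·7 ⇒ p(14) = (1-p)(2) ⇒ p = 1/8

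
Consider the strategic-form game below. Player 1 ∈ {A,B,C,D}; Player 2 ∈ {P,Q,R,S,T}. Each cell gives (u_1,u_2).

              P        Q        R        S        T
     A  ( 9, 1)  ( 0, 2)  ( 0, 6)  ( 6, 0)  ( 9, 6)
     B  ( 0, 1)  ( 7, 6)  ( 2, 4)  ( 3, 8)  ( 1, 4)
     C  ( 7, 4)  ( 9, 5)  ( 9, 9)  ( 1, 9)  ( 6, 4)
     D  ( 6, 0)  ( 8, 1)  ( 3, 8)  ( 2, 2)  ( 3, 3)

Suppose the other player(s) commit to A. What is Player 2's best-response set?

u_2(P vs A) = 1
u_2(Q vs A) = 2
u_2(R vs A) = 6
u_2(S vs A) = 0
u_2(T vs A) = 6
max payoff 6 at {R,T}

argmax u_2 = {R,T}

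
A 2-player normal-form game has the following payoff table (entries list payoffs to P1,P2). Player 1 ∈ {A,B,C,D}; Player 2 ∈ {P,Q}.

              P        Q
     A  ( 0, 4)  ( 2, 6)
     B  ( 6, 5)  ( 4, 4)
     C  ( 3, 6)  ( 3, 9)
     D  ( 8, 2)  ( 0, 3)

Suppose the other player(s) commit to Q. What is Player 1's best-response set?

P1 best: {B}

u_1(A vs Q) = 2
u_1(B vs Q) = 4
u_1(C vs Q) = 3
u_1(D vs Q) = 0
max payoff 4 at {B}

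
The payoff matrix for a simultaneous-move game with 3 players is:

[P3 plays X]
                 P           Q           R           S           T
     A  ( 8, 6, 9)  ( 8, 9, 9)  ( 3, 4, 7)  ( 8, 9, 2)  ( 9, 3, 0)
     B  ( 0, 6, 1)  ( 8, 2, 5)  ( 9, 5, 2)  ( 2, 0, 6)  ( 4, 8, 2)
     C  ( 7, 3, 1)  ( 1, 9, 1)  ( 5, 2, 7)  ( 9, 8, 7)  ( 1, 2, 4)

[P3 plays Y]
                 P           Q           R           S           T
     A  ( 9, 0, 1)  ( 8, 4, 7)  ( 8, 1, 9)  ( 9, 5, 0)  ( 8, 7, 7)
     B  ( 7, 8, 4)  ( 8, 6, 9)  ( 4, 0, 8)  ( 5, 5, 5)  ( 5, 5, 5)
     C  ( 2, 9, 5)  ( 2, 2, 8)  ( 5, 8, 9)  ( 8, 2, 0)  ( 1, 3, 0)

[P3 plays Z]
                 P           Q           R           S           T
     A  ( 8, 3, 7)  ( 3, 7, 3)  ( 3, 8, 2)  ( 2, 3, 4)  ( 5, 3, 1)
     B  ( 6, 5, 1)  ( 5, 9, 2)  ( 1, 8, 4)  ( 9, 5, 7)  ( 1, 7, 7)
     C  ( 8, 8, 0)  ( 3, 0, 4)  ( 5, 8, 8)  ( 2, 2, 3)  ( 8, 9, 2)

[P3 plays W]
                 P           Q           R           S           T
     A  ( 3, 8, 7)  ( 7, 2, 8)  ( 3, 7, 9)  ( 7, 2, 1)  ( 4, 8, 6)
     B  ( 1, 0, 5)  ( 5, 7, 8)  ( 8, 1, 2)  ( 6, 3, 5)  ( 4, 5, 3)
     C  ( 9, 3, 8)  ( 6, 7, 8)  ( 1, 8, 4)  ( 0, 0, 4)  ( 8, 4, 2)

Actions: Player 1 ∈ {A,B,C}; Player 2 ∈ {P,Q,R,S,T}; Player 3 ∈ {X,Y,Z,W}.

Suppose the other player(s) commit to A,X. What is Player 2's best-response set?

P2 best: {Q,S}

u_2(P vs A,X) = 6
u_2(Q vs A,X) = 9
u_2(R vs A,X) = 4
u_2(S vs A,X) = 9
u_2(T vs A,X) = 3
max payoff 9 at {Q,S}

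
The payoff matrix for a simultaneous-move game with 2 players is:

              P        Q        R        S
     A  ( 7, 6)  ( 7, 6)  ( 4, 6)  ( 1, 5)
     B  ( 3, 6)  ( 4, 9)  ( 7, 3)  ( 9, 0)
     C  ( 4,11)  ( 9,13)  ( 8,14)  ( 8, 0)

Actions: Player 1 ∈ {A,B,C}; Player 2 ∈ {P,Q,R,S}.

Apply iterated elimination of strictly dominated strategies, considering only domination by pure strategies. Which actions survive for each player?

Survivors P1:{A,C} P2:{P,Q,R}

P2 drop S (P beats it: A:6>5 B:6>0 C:11>0)
P1 drop B (C beats it: P:4>3 Q:9>4 R:8>7)
P1→{A,C} P2→{P,Q,R}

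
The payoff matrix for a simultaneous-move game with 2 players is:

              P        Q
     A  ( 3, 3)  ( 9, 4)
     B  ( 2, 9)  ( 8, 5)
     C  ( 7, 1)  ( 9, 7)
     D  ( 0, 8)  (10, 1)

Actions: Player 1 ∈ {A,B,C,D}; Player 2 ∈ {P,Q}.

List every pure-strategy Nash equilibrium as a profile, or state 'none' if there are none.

PSNE: ∅

(A,P): not NE [P1→C gives 7>3; P2→Q gives 4>3]
(A,Q): not NE [P1→D gives 10>9]
(B,P): not NE [P1→C gives 7>2]
(B,Q): not NE [P1→D gives 10>8; P2→P gives 9>5]
(C,P): not NE [P2→Q gives 7>1]
(C,Q): not NE [P1→D gives 10>9]
(D,P): not NE [P1→C gives 7>0]
(D,Q): not NE [P2→P gives 8>1]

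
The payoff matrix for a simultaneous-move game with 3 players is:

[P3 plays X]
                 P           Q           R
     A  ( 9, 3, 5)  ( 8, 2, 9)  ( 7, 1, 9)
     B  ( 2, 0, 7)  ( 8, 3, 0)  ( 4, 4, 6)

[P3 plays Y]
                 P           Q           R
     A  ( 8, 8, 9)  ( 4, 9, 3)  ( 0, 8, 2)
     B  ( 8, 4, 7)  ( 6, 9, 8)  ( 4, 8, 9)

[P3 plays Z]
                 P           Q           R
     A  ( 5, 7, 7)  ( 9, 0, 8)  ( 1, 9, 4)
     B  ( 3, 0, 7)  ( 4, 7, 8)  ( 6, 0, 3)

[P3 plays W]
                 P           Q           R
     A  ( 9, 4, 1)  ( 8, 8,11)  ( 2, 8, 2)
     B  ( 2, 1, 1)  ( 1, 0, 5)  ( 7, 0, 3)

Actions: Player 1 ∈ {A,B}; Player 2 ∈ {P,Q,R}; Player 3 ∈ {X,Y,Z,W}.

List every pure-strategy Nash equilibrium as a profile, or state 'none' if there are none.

(A,P,X): not NE [P3→Y gives 9>5]
(A,P,Y): not NE [P2→Q gives 9>8]
(A,P,Z): not NE [P2→R gives 9>7; P3→Y gives 9>7]
(A,P,W): not NE [P2→R gives 8>4; P3→Y gives 9>1]
(A,Q,X): not NE [P2→P gives 3>2; P3→W gives 11>9]
(A,Q,Y): not NE [P1→B gives 6>4; P3→W gives 11>3]
(A,Q,Z): not NE [P2→R gives 9>0; P3→W gives 11>8]
(A,Q,W): NE
(A,R,X): not NE [P2→P gives 3>1]
(A,R,Y): not NE [P1→B gives 4>0; P2→Q gives 9>8; P3→X gives 9>2]
(A,R,Z): not NE [P1→B gives 6>1; P3→X gives 9>4]
(A,R,W): not NE [P1→B gives 7>2; P3→X gives 9>2]
(B,P,X): not NE [P1→A gives 9>2; P2→R gives 4>0]
(B,P,Y): not NE [P2→Q gives 9>4]
(B,P,Z): not NE [P1→A gives 5>3; P2→Q gives 7>0]
(B,P,W): not NE [P1→A gives 9>2; P3→Z gives 7>1]
(B,Q,X): not NE [P2→R gives 4>3; P3→Z gives 8>0]
(B,Q,Y): NE
(B,Q,Z): not NE [P1→A gives 9>4]
(B,Q,W): not NE [P1→A gives 8>1; P2→P gives 1>0; P3→Z gives 8>5]
(B,R,X): not NE [P1→A gives 7>4; P3→Y gives 9>6]
(B,R,Y): not NE [P2→Q gives 9>8]
(B,R,Z): not NE [P2→Q gives 7>0; P3→Y gives 9>3]
(B,R,W): not NE [P2→P gives 1>0; P3→Y gives 9>3]

NE set: (A,Q,W), (B,Q,Y)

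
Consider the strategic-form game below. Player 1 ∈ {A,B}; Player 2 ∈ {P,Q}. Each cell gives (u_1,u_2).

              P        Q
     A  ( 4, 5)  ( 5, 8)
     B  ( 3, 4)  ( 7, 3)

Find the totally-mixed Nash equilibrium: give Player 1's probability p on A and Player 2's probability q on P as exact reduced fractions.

p=1/4, q=2/3

P1 indiff ⇒ q·4+(1-q)·5 = q·3+(1-q)·7 ⇒ q(1) = (1-q)(2) ⇒ q = 2/3
P2 indiff ⇒ p·5+(1-p)·4 = p·8+(1-p)·3 ⇒ p(-3) = (1-p)(-1) ⇒ p = 1/4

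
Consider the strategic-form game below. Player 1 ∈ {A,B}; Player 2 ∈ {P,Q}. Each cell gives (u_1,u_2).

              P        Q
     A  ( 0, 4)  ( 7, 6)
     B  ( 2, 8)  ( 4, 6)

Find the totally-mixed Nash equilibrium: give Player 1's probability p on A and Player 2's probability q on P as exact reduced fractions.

P1 indiff ⇒ q·0+(1-q)·7 = q·2+(1-q)·4 ⇒ q(-2) = (1-q)(-3) ⇒ q = 3/5
P2 indiff ⇒ p·4+(1-p)·8 = p·6+(1-p)·6 ⇒ p(-2) = (1-p)(-2) ⇒ p = 1/2

(p,q) = (1/2, 3/5)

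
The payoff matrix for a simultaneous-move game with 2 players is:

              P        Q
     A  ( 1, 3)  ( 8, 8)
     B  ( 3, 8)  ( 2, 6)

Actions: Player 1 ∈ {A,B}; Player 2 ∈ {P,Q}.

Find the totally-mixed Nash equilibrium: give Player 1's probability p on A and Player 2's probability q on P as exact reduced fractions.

P1 indiff ⇒ q·1+(1-q)·8 = q·3+(1-q)·2 ⇒ q(-2) = (1-q)(-6) ⇒ q = 3/4
P2 indiff ⇒ p·3+(1-p)·8 = p·8+(1-p)·6 ⇒ p(-5) = (1-p)(-2) ⇒ p = 2/7

(p,q) = (2/7, 3/4)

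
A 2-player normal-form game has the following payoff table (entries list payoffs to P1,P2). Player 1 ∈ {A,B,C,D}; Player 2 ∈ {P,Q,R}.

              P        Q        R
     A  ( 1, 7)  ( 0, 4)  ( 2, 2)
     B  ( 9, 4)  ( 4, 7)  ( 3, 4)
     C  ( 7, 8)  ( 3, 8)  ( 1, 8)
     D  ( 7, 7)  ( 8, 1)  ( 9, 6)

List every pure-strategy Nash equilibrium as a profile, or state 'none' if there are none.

(A,P): not NE [P1→B gives 9>1]
(A,Q): not NE [P1→D gives 8>0; P2→P gives 7>4]
(A,R): not NE [P1→D gives 9>2; P2→P gives 7>2]
(B,P): not NE [P2→Q gives 7>4]
(B,Q): not NE [P1→D gives 8>4]
(B,R): not NE [P1→D gives 9>3; P2→Q gives 7>4]
(C,P): not NE [P1→B gives 9>7]
(C,Q): not NE [P1→D gives 8>3]
(C,R): not NE [P1→D gives 9>1]
(D,P): not NE [P1→B gives 9>7]
(D,Q): not NE [P2→P gives 7>1]
(D,R): not NE [P2→P gives 7>6]

No pure NE.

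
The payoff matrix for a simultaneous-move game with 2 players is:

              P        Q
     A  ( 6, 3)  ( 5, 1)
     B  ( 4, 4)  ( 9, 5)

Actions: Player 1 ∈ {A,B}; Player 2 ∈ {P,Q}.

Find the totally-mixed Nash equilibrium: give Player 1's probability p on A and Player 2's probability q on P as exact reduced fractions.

P1 indiff ⇒ q·6+(1-q)·5 = q·4+(1-q)·9 ⇒ q(2) = (1-q)(4) ⇒ q = 2/3
P2 indiff ⇒ p·3+(1-p)·4 = p·1+(1-p)·5 ⇒ p(2) = (1-p)(1) ⇒ p = 1/3

(p,q) = (1/3, 2/3)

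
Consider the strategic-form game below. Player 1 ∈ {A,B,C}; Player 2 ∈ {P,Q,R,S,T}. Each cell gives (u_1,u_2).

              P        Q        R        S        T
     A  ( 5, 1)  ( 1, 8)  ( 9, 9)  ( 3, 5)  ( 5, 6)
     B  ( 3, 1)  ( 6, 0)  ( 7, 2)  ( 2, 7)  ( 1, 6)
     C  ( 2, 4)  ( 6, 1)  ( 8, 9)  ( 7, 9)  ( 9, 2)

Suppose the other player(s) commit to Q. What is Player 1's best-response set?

BR_1 = {B,C}

u_1(A vs Q) = 1
u_1(B vs Q) = 6
u_1(C vs Q) = 6
max payoff 6 at {B,C}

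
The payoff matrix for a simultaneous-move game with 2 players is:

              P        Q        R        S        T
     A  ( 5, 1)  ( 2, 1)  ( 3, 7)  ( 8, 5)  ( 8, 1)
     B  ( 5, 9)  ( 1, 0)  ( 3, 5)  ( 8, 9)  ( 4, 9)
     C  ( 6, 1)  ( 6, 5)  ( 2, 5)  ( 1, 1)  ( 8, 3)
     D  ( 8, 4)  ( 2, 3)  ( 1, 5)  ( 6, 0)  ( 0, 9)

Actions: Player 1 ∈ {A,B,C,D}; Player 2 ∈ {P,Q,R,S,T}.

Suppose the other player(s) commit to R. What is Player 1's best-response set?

u_1(A vs R) = 3
u_1(B vs R) = 3
u_1(C vs R) = 2
u_1(D vs R) = 1
max payoff 3 at {A,B}

P1 best: {A,B}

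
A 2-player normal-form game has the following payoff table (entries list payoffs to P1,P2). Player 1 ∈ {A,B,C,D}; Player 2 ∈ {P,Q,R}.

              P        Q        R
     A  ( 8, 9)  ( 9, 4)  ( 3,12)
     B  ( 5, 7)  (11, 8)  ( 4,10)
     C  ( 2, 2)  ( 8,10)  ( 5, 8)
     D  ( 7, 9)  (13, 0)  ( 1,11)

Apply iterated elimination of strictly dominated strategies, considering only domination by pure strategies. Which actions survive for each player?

Survivors P1:{B,C,D} P2:{Q,R}

P2 drop P (R beats it: A:12>9 B:10>7 C:8>2 D:11>9)
P1 drop A (B beats it: Q:11>9 R:4>3)
P1→{B,C,D} P2→{Q,R}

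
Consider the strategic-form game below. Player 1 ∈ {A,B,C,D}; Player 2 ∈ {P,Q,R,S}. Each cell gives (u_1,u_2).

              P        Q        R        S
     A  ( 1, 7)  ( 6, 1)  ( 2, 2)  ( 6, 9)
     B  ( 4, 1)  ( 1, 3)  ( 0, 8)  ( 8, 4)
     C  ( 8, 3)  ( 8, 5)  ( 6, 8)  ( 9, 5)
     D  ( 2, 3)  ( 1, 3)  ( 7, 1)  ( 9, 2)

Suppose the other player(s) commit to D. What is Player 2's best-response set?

BR_2 = {P,Q}

u_2(P vs D) = 3
u_2(Q vs D) = 3
u_2(R vs D) = 1
u_2(S vs D) = 2
max payoff 3 at {P,Q}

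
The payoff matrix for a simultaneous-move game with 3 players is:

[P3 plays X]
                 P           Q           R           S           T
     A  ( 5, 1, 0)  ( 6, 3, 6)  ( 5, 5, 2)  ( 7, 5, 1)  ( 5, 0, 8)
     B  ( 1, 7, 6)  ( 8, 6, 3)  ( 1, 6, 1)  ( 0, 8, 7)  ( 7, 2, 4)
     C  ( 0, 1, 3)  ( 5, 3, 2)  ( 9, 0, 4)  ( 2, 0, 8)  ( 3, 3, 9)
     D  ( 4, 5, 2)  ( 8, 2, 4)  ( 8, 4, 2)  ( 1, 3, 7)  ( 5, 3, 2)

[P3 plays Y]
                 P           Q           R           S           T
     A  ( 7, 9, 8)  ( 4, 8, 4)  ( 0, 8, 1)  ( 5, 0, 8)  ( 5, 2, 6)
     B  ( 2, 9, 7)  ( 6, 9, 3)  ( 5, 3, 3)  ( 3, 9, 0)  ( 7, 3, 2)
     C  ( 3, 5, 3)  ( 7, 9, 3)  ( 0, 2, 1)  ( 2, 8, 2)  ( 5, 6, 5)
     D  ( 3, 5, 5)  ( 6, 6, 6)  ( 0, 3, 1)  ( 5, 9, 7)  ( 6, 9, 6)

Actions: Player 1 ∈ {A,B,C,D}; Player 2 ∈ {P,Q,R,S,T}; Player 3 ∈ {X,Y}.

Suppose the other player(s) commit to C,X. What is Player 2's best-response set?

u_2(P vs C,X) = 1
u_2(Q vs C,X) = 3
u_2(R vs C,X) = 0
u_2(S vs C,X) = 0
u_2(T vs C,X) = 3
max payoff 3 at {Q,T}

P2 best: {Q,T}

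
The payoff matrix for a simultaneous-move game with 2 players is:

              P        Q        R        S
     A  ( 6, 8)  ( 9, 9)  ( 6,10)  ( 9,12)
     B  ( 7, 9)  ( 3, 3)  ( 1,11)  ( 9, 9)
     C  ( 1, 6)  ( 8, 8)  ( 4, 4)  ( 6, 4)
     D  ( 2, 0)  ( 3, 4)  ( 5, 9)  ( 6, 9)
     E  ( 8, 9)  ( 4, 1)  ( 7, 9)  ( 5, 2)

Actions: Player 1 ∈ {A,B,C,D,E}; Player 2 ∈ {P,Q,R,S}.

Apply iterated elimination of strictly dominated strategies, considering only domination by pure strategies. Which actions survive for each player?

P1 drop C (A beats it: P:6>1 Q:9>8 R:6>4 S:9>6)
P1 drop D (A beats it: P:6>2 Q:9>3 R:6>5 S:9>6)
P2 drop Q (R beats it: A:10>9 B:11>3 E:9>1)
P1→{A,B,E} P2→{P,R,S}

IESDS → P1:{A,B,E} P2:{P,R,S}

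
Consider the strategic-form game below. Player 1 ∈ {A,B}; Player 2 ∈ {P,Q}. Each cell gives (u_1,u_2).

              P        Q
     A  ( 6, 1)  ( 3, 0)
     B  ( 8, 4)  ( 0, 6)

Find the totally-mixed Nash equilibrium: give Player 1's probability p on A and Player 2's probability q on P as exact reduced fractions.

P1 indiff ⇒ q·6+(1-q)·3 = q·8+(1-q)·0 ⇒ q(-2) = (1-q)(-3) ⇒ q = 3/5
P2 indiff ⇒ p·1+(1-p)·4 = p·0+(1-p)·6 ⇒ p(1) = (1-p)(2) ⇒ p = 2/3

(p,q) = (2/3, 3/5)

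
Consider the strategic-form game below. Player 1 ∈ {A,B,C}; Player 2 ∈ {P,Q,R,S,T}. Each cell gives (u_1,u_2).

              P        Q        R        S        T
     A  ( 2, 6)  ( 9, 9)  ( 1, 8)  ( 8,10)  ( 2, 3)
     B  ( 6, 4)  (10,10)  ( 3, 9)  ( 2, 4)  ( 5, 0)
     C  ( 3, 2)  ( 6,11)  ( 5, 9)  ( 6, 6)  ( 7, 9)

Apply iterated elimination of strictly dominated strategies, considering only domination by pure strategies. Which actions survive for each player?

P2 drop P (Q beats it: A:9>6 B:10>4 C:11>2)
P2 drop R (Q beats it: A:9>8 B:10>9 C:11>9)
P2 drop T (Q beats it: A:9>3 B:10>0 C:11>9)
P1 drop C (A beats it: Q:9>6 S:8>6)
P1→{A,B} P2→{Q,S}

Survivors P1:{A,B} P2:{Q,S}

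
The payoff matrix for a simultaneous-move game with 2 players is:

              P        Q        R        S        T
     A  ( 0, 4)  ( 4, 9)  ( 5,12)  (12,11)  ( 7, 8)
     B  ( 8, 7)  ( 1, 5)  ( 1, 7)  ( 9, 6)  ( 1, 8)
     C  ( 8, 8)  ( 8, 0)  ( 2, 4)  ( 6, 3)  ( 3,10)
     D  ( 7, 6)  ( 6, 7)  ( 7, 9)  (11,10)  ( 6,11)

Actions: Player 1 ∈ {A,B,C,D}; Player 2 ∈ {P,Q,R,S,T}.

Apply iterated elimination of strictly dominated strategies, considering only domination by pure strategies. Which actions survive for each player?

Survivors P1:{A,D} P2:{R,S,T}

P2 drop P (T beats it: A:8>4 B:8>7 C:10>8 D:11>6)
P1 drop B (A beats it: Q:4>1 R:5>1 S:12>9 T:7>1)
P2 drop Q (R beats it: A:12>9 C:4>0 D:9>7)
P1 drop C (A beats it: R:5>2 S:12>6 T:7>3)
P1→{A,D} P2→{R,S,T}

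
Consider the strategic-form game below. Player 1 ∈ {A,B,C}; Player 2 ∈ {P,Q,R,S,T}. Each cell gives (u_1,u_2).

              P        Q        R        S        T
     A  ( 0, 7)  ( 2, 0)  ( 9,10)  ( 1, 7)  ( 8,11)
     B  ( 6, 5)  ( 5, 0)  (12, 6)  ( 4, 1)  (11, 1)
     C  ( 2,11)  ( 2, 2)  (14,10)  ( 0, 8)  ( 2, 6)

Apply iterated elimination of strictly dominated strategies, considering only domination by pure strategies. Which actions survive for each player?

P1 drop A (B beats it: P:6>0 Q:5>2 R:12>9 S:4>1 T:11>8)
P2 drop Q (P beats it: B:5>0 C:11>2)
P2 drop S (P beats it: B:5>1 C:11>8)
P2 drop T (P beats it: B:5>1 C:11>6)
P1→{B,C} P2→{P,R}

Survivors P1:{B,C} P2:{P,R}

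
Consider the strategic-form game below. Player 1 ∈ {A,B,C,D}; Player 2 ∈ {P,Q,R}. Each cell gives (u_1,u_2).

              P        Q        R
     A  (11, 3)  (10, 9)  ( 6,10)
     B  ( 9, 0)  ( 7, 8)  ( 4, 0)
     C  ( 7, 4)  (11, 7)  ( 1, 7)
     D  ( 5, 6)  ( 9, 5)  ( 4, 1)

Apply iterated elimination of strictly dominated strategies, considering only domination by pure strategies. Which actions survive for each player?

Remaining: P1:{A,C} P2:{Q,R}

P1 drop B (A beats it: P:11>9 Q:10>7 R:6>4)
P1 drop D (A beats it: P:11>5 Q:10>9 R:6>4)
P2 drop P (Q beats it: A:9>3 C:7>4)
P1→{A,C} P2→{Q,R}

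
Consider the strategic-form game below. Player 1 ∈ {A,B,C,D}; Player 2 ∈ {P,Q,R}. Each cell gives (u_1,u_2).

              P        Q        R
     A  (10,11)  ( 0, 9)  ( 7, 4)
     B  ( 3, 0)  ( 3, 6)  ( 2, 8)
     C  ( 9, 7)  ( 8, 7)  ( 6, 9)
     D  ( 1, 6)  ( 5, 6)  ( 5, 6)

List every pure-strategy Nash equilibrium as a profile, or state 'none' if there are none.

(A,P): NE
(A,Q): not NE [P1→C gives 8>0; P2→P gives 11>9]
(A,R): not NE [P2→P gives 11>4]
(B,P): not NE [P1→A gives 10>3; P2→R gives 8>0]
(B,Q): not NE [P1→C gives 8>3; P2→R gives 8>6]
(B,R): not NE [P1→A gives 7>2]
(C,P): not NE [P1→A gives 10>9; P2→R gives 9>7]
(C,Q): not NE [P2→R gives 9>7]
(C,R): not NE [P1→A gives 7>6]
(D,P): not NE [P1→A gives 10>1]
(D,Q): not NE [P1→C gives 8>5]
(D,R): not NE [P1→A gives 7>5]

PSNE = {(A,P)}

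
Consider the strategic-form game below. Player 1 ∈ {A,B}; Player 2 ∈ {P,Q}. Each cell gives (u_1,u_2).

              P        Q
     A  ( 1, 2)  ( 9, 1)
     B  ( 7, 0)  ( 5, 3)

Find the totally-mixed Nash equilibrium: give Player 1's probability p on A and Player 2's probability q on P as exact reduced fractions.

P1 indiff ⇒ q·1+(1-q)·9 = q·7+(1-q)·5 ⇒ q(-6) = (1-q)(-4) ⇒ q = 2/5
P2 indiff ⇒ p·2+(1-p)·0 = p·1+(1-p)·3 ⇒ p(1) = (1-p)(3) ⇒ p = 3/4

(p,q) = (3/4, 2/5)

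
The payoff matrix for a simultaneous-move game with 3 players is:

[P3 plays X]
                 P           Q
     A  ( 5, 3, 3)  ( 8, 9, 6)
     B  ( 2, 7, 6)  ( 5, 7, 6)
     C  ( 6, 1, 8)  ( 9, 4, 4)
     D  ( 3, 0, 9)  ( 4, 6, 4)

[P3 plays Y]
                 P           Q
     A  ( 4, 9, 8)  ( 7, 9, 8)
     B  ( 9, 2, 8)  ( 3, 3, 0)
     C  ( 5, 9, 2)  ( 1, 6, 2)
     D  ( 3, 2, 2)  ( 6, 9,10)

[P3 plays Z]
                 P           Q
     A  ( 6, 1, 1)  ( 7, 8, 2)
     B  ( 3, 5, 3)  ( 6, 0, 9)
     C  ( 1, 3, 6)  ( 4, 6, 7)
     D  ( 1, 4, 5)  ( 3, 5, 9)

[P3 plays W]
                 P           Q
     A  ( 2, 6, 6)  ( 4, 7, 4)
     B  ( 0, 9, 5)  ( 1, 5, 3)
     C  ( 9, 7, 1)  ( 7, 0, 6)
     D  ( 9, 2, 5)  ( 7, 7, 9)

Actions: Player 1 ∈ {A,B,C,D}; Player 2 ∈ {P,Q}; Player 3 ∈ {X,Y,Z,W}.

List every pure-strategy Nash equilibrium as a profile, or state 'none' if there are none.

(A,P,X): not NE [P1→C gives 6>5; P2→Q gives 9>3; P3→Y gives 8>3]
(A,P,Y): not NE [P1→B gives 9>4]
(A,P,Z): not NE [P2→Q gives 8>1; P3→Y gives 8>1]
(A,P,W): not NE [P1→D gives 9>2; P2→Q gives 7>6; P3→Y gives 8>6]
(A,Q,X): not NE [P1→C gives 9>8; P3→Y gives 8>6]
(A,Q,Y): NE
(A,Q,Z): not NE [P3→Y gives 8>2]
(A,Q,W): not NE [P1→D gives 7>4; P3→Y gives 8>4]
(B,P,X): not NE [P1→C gives 6>2; P3→Y gives 8>6]
(B,P,Y): not NE [P2→Q gives 3>2]
(B,P,Z): not NE [P1→A gives 6>3; P3→Y gives 8>3]
(B,P,W): not NE [P1→D gives 9>0; P3→Y gives 8>5]
(B,Q,X): not NE [P1→C gives 9>5; P3→Z gives 9>6]
(B,Q,Y): not NE [P1→A gives 7>3; P3→Z gives 9>0]
(B,Q,Z): not NE [P1→A gives 7>6; P2→P gives 5>0]
(B,Q,W): not NE [P1→D gives 7>1; P2→P gives 9>5; P3→Z gives 9>3]
(C,P,X): not NE [P2→Q gives 4>1]
(C,P,Y): not NE [P1→B gives 9>5; P3→X gives 8>2]
(C,P,Z): not NE [P1→A gives 6>1; P2→Q gives 6>3; P3→X gives 8>6]
(C,P,W): not NE [P3→X gives 8>1]
(C,Q,X): not NE [P3→Z gives 7>4]
(C,Q,Y): not NE [P1→A gives 7>1; P2→P gives 9>6; P3→Z gives 7>2]
(C,Q,Z): not NE [P1→A gives 7>4]
(C,Q,W): not NE [P2→P gives 7>0; P3→Z gives 7>6]
(D,P,X): not NE [P1→C gives 6>3; P2→Q gives 6>0]
(D,P,Y): not NE [P1→B gives 9>3; P2→Q gives 9>2; P3→X gives 9>2]
(D,P,Z): not NE [P1→A gives 6>1; P2→Q gives 5>4; P3→X gives 9>5]
(D,P,W): not NE [P2→Q gives 7>2; P3→X gives 9>5]
(D,Q,X): not NE [P1→C gives 9>4; P3→Y gives 10>4]
(D,Q,Y): not NE [P1→A gives 7>6]
(D,Q,Z): not NE [P1→A gives 7>3; P3→Y gives 10>9]
(D,Q,W): not NE [P3→Y gives 10>9]

Nash profiles: (A,Q,Y)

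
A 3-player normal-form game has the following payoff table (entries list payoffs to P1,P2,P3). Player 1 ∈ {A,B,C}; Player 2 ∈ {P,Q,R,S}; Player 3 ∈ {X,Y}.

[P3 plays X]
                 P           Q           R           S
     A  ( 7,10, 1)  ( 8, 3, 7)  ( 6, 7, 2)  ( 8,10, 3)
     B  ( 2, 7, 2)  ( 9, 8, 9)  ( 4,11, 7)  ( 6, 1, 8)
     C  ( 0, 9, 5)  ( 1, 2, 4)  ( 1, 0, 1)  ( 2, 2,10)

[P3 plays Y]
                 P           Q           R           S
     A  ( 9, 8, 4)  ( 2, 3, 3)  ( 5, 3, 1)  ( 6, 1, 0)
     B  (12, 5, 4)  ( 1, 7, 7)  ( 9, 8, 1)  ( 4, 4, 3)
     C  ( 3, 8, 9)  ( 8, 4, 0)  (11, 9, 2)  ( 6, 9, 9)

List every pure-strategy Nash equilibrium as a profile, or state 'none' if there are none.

(A,P,X): not NE [P3→Y gives 4>1]
(A,P,Y): not NE [P1→B gives 12>9]
(A,Q,X): not NE [P1→B gives 9>8; P2→S gives 10>3]
(A,Q,Y): not NE [P1→C gives 8>2; P2→P gives 8>3; P3→X gives 7>3]
(A,R,X): not NE [P2→S gives 10>7]
(A,R,Y): not NE [P1→C gives 11>5; P2→P gives 8>3; P3→X gives 2>1]
(A,S,X): NE
(A,S,Y): not NE [P2→P gives 8>1; P3→X gives 3>0]
(B,P,X): not NE [P1→A gives 7>2; P2→R gives 11>7; P3→Y gives 4>2]
(B,P,Y): not NE [P2→R gives 8>5]
(B,Q,X): not NE [P2→R gives 11>8]
(B,Q,Y): not NE [P1→C gives 8>1; P2→R gives 8>7; P3→X gives 9>7]
(B,R,X): not NE [P1→A gives 6>4]
(B,R,Y): not NE [P1→C gives 11>9; P3→X gives 7>1]
(B,S,X): not NE [P1→A gives 8>6; P2→R gives 11>1]
(B,S,Y): not NE [P1→C gives 6>4; P2→R gives 8>4; P3→X gives 8>3]
(C,P,X): not NE [P1→A gives 7>0; P3→Y gives 9>5]
(C,P,Y): not NE [P1→B gives 12>3; P2→S gives 9>8]
(C,Q,X): not NE [P1→B gives 9>1; P2→P gives 9>2]
(C,Q,Y): not NE [P2→S gives 9>4; P3→X gives 4>0]
(C,R,X): not NE [P1→A gives 6>1; P2→P gives 9>0; P3→Y gives 2>1]
(C,R,Y): NE
(C,S,X): not NE [P1→A gives 8>2; P2→P gives 9>2]
(C,S,Y): not NE [P3→X gives 10>9]

PSNE = {(A,S,X), (C,R,Y)}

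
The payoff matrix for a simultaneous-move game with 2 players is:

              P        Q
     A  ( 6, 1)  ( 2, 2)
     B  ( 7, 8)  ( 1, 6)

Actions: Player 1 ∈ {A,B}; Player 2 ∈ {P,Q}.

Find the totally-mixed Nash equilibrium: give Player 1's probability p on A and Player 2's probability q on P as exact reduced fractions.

p=2/3, q=1/2

P1 indiff ⇒ q·6+(1-q)·2 = q·7+(1-q)·1 ⇒ q(-1) = (1-q)(-1) ⇒ q = 1/2
P2 indiff ⇒ p·1+(1-p)·8 = p·2+(1-p)·6 ⇒ p(-1) = (1-p)(-2) ⇒ p = 2/3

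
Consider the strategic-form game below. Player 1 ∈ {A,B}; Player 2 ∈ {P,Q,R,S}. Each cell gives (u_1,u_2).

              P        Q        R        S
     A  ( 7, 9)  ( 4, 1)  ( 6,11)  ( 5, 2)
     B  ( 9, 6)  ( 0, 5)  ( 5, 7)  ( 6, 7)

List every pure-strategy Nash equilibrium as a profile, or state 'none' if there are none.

(A,P): not NE [P1→B gives 9>7; P2→R gives 11>9]
(A,Q): not NE [P2→R gives 11>1]
(A,R): NE
(A,S): not NE [P1→B gives 6>5; P2→R gives 11>2]
(B,P): not NE [P2→S gives 7>6]
(B,Q): not NE [P1→A gives 4>0; P2→S gives 7>5]
(B,R): not NE [P1→A gives 6>5]
(B,S): NE

Nash profiles: (A,R), (B,S)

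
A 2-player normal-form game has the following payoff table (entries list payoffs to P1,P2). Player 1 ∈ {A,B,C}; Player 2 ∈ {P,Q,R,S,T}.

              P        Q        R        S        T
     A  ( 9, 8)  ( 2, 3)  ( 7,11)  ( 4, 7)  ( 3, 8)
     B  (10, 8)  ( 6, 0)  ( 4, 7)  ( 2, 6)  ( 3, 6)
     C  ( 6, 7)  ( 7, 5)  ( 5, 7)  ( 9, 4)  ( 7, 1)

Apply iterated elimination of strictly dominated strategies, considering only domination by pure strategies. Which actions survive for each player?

Survivors P1:{A,B} P2:{P,R}

P2 drop Q (P beats it: A:8>3 B:8>0 C:7>5)
P2 drop S (P beats it: A:8>7 B:8>6 C:7>4)
P2 drop T (R beats it: A:11>8 B:7>6 C:7>1)
P1 drop C (A beats it: P:9>6 R:7>5)
P1→{A,B} P2→{P,R}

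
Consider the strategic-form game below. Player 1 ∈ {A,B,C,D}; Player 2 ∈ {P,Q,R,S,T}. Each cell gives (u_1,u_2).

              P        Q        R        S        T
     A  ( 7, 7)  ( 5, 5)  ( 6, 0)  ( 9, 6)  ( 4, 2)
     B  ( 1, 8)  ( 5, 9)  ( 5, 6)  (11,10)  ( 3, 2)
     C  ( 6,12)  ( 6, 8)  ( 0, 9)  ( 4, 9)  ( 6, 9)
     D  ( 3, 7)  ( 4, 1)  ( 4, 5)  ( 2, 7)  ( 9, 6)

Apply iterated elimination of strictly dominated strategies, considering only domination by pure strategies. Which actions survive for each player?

P2 drop Q (S beats it: A:6>5 B:10>9 C:9>8 D:7>1)
P2 drop R (P beats it: A:7>0 B:8>6 C:12>9 D:7>5)
P2 drop T (P beats it: A:7>2 B:8>2 C:12>9 D:7>6)
P1 drop C (A beats it: P:7>6 S:9>4)
P1 drop D (A beats it: P:7>3 S:9>2)
P1→{A,B} P2→{P,S}

Survivors P1:{A,B} P2:{P,S}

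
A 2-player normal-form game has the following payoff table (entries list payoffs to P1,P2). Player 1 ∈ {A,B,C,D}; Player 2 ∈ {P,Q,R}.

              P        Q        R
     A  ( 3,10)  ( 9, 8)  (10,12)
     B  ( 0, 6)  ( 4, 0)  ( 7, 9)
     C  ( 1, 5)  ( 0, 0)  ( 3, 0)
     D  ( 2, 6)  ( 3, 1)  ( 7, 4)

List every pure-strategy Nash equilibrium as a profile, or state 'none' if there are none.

NE set: (A,R)

(A,P): not NE [P2→R gives 12>10]
(A,Q): not NE [P2→R gives 12>8]
(A,R): NE
(B,P): not NE [P1→A gives 3>0; P2→R gives 9>6]
(B,Q): not NE [P1→A gives 9>4; P2→R gives 9>0]
(B,R): not NE [P1→A gives 10>7]
(C,P): not NE [P1→A gives 3>1]
(C,Q): not NE [P1→A gives 9>0; P2→P gives 5>0]
(C,R): not NE [P1→A gives 10>3; P2→P gives 5>0]
(D,P): not NE [P1→A gives 3>2]
(D,Q): not NE [P1→A gives 9>3; P2→P gives 6>1]
(D,R): not NE [P1→A gives 10>7; P2→P gives 6>4]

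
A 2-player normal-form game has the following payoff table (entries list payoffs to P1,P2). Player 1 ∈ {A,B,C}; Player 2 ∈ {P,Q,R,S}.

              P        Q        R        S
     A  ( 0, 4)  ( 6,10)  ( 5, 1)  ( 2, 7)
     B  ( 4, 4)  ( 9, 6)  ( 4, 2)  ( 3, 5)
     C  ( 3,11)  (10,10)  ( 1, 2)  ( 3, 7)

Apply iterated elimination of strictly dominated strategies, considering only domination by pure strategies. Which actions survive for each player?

Remaining: P1:{B,C} P2:{P,Q}

P2 drop R (P beats it: A:4>1 B:4>2 C:11>2)
P1 drop A (B beats it: P:4>0 Q:9>6 S:3>2)
P2 drop S (Q beats it: B:6>5 C:10>7)
P1→{B,C} P2→{P,Q}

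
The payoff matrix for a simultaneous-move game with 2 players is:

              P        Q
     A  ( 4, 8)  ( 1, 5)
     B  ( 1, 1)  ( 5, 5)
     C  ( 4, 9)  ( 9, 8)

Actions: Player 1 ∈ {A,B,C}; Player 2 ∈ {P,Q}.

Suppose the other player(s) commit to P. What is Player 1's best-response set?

argmax u_1 = {A,C}

u_1(A vs P) = 4
u_1(B vs P) = 1
u_1(C vs P) = 4
max payoff 4 at {A,C}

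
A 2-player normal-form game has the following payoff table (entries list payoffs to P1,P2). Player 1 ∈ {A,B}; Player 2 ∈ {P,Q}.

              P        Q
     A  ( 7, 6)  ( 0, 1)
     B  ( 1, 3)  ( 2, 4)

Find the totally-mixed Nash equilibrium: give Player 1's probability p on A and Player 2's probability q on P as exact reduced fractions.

P1 indiff ⇒ q·7+(1-q)·0 = q·1+(1-q)·2 ⇒ q(6) = (1-q)(2) ⇒ q = 1/4
P2 indiff ⇒ p·6+(1-p)·3 = p·1+(1-p)·4 ⇒ p(5) = (1-p)(1) ⇒ p = 1/6

(p,q) = (1/6, 1/4)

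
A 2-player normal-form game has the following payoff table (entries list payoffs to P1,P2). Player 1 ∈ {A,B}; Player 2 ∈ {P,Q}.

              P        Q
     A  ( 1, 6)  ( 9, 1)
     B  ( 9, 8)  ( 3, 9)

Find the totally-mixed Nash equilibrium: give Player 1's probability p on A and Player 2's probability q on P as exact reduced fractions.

P1 mixes 1/6 on A; P2 mixes 3/7 on P

P1 indiff ⇒ q·1+(1-q)·9 = q·9+(1-q)·3 ⇒ q(-8) = (1-q)(-6) ⇒ q = 3/7
P2 indiff ⇒ p·6+(1-p)·8 = p·1+(1-p)·9 ⇒ p(5) = (1-p)(1) ⇒ p = 1/6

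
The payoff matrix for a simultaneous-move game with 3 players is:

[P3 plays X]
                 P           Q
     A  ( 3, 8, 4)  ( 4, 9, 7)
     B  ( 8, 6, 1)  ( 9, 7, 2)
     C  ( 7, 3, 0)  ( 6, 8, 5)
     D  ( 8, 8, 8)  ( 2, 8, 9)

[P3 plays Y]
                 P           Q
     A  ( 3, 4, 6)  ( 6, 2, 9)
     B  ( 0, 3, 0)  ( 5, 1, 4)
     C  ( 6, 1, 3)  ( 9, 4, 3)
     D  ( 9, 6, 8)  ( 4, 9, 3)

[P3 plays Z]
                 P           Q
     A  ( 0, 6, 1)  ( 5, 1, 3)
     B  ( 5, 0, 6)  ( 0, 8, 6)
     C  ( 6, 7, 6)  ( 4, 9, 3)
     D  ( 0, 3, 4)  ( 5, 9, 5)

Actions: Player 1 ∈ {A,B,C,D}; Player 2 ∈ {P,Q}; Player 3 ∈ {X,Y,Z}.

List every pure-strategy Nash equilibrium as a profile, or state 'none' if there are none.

NE set: (D,P,X)

(A,P,X): not NE [P1→D gives 8>3; P2→Q gives 9>8; P3→Y gives 6>4]
(A,P,Y): not NE [P1→D gives 9>3]
(A,P,Z): not NE [P1→C gives 6>0; P3→Y gives 6>1]
(A,Q,X): not NE [P1→B gives 9>4; P3→Y gives 9>7]
(A,Q,Y): not NE [P1→C gives 9>6; P2→P gives 4>2]
(A,Q,Z): not NE [P2→P gives 6>1; P3→Y gives 9>3]
(B,P,X): not NE [P2→Q gives 7>6; P3→Z gives 6>1]
(B,P,Y): not NE [P1→D gives 9>0; P3→Z gives 6>0]
(B,P,Z): not NE [P1→C gives 6>5; P2→Q gives 8>0]
(B,Q,X): not NE [P3→Z gives 6>2]
(B,Q,Y): not NE [P1→C gives 9>5; P2→P gives 3>1; P3→Z gives 6>4]
(B,Q,Z): not NE [P1→D gives 5>0]
(C,P,X): not NE [P1→D gives 8>7; P2→Q gives 8>3; P3→Z gives 6>0]
(C,P,Y): not NE [P1→D gives 9>6; P2→Q gives 4>1; P3→Z gives 6>3]
(C,P,Z): not NE [P2→Q gives 9>7]
(C,Q,X): not NE [P1→B gives 9>6]
(C,Q,Y): not NE [P3→X gives 5>3]
(C,Q,Z): not NE [P1→D gives 5>4; P3→X gives 5>3]
(D,P,X): NE
(D,P,Y): not NE [P2→Q gives 9>6]
(D,P,Z): not NE [P1→C gives 6>0; P2→Q gives 9>3; P3→Y gives 8>4]
(D,Q,X): not NE [P1→B gives 9>2]
(D,Q,Y): not NE [P1→C gives 9>4; P3→X gives 9>3]
(D,Q,Z): not NE [P3→X gives 9>5]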